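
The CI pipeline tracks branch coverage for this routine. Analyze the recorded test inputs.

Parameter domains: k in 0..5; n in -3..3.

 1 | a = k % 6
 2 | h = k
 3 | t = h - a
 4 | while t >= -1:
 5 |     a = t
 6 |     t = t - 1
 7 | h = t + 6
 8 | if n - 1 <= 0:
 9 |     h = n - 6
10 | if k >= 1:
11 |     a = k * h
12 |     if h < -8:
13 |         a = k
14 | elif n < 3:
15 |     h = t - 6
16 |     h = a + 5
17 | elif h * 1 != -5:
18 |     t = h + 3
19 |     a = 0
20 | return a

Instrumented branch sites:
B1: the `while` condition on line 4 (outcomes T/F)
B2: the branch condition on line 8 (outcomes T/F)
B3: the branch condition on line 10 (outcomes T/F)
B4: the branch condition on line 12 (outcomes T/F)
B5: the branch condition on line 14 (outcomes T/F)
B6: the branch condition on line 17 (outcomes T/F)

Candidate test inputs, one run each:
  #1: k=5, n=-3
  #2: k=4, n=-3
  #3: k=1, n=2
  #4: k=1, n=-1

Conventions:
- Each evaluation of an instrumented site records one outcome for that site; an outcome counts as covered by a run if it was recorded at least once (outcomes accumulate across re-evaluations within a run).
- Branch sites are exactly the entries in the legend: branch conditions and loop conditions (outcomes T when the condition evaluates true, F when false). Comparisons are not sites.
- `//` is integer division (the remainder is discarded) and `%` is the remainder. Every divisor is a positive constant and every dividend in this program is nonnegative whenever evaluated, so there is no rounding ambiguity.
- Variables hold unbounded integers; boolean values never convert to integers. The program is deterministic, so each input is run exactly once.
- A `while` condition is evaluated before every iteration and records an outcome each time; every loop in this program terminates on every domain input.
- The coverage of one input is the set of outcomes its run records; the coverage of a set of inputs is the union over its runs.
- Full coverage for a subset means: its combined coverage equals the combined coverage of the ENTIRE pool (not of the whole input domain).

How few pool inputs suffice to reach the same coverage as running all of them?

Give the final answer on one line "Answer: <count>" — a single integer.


run #1 (k=5, n=-3) records B1=T, B1=F, B2=T, B3=T, B4=T
run #2 (k=4, n=-3) records B1=T, B1=F, B2=T, B3=T, B4=T
run #3 (k=1, n=2) records B1=T, B1=F, B2=F, B3=T, B4=F
run #4 (k=1, n=-1) records B1=T, B1=F, B2=T, B3=T, B4=F
pool-wide coverage (7 outcomes): B1=T, B1=F, B2=T, B2=F, B3=T, B4=T, B4=F
checked all size-1 subsets: none covers 7 outcomes (max 5/7)
the canonical winner is {1, 3}: size 2, full 7-outcome coverage, earliest index list among size-2 covers
Answer: 2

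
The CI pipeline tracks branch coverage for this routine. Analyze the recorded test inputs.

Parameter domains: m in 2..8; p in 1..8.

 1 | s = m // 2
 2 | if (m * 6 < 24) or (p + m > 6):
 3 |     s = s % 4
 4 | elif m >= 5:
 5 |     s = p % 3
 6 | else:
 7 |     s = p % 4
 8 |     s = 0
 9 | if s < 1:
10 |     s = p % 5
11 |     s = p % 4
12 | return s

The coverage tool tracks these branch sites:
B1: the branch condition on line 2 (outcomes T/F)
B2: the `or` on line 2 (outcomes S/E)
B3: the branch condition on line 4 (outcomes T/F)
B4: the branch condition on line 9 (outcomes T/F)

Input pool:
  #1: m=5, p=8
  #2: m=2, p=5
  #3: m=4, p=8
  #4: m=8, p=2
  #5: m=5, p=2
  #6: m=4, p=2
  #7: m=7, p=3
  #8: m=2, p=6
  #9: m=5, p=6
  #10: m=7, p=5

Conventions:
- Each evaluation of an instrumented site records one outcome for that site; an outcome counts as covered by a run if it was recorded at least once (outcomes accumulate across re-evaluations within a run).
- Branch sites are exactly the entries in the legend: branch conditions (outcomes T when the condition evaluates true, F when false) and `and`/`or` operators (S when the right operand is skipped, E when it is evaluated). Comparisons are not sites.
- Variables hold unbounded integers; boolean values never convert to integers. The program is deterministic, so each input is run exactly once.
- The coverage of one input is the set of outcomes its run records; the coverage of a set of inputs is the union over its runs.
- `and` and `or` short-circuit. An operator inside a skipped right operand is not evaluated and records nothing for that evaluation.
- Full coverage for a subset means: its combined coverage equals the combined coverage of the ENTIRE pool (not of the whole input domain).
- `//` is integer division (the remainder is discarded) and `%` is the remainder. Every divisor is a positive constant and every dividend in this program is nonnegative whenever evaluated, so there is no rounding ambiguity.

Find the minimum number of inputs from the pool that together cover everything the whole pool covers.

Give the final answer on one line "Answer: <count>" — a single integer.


input #1, m=5, p=8: events B2->E, B1->T, B4->F; outcomes B1=T, B2=E, B4=F
input #2, m=2, p=5: events B2->S, B1->T, B4->F; outcomes B1=T, B2=S, B4=F
input #3, m=4, p=8: events B2->E, B1->T, B4->F; outcomes B1=T, B2=E, B4=F
input #4, m=8, p=2: events B2->E, B1->T, B4->T; outcomes B1=T, B2=E, B4=T
input #5, m=5, p=2: events B2->E, B1->T, B4->F; outcomes B1=T, B2=E, B4=F
input #6, m=4, p=2: events B2->E, B1->F, B3->F, B4->T; outcomes B1=F, B2=E, B3=F, B4=T
input #7, m=7, p=3: events B2->E, B1->T, B4->F; outcomes B1=T, B2=E, B4=F
input #8, m=2, p=6: events B2->S, B1->T, B4->F; outcomes B1=T, B2=S, B4=F
input #9, m=5, p=6: events B2->E, B1->T, B4->F; outcomes B1=T, B2=E, B4=F
input #10, m=7, p=5: events B2->E, B1->T, B4->F; outcomes B1=T, B2=E, B4=F
union over all inputs: B1=T, B1=F, B2=S, B2=E, B3=F, B4=T, B4=F (7 outcomes)
size 1 is not enough: best union over all size-1 subsets is 4/7
at size 2, {2, 6} reaches all 7 outcomes; every lexicographically earlier size-2 subset fails
Answer: 2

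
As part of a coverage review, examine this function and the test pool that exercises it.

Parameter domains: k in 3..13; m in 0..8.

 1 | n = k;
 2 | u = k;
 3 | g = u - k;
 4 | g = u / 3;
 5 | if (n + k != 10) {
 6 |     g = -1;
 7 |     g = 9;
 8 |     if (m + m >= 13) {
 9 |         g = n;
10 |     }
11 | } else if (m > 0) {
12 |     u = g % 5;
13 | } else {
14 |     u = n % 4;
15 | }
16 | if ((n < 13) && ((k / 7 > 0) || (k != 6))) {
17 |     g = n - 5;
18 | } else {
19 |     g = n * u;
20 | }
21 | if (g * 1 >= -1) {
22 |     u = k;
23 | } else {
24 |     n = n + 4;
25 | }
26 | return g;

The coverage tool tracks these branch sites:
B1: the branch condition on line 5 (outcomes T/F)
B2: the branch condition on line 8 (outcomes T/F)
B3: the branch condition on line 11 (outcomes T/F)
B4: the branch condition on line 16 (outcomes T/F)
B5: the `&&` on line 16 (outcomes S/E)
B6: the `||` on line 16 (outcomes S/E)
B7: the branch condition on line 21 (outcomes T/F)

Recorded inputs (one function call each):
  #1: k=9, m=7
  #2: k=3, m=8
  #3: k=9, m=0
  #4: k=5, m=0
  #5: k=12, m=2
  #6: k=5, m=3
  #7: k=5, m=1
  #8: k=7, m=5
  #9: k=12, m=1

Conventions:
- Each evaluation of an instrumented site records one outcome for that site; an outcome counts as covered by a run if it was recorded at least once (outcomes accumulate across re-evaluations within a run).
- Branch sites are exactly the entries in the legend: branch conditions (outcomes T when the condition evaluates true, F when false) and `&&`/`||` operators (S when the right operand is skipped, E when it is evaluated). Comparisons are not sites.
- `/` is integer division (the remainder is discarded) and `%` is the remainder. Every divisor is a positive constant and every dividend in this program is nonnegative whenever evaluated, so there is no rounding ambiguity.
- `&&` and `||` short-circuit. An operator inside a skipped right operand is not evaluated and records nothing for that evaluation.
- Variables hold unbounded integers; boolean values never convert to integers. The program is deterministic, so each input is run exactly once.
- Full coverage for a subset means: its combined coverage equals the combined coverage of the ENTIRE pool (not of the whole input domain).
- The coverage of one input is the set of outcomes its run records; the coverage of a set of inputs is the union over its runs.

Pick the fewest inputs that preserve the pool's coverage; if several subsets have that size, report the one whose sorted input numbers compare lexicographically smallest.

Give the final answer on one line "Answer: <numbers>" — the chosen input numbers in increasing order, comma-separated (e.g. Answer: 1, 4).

#1 (k=9, m=7) -> B1->T, B2->T, B5->E, B6->S, B4->T, B7->T; covered: B1=T, B2=T, B4=T, B5=E, B6=S, B7=T
#2 (k=3, m=8) -> B1->T, B2->T, B5->E, B6->E, B4->T, B7->F; covered: B1=T, B2=T, B4=T, B5=E, B6=E, B7=F
#3 (k=9, m=0) -> B1->T, B2->F, B5->E, B6->S, B4->T, B7->T; covered: B1=T, B2=F, B4=T, B5=E, B6=S, B7=T
#4 (k=5, m=0) -> B1->F, B3->F, B5->E, B6->E, B4->T, B7->T; covered: B1=F, B3=F, B4=T, B5=E, B6=E, B7=T
#5 (k=12, m=2) -> B1->T, B2->F, B5->E, B6->S, B4->T, B7->T; covered: B1=T, B2=F, B4=T, B5=E, B6=S, B7=T
#6 (k=5, m=3) -> B1->F, B3->T, B5->E, B6->E, B4->T, B7->T; covered: B1=F, B3=T, B4=T, B5=E, B6=E, B7=T
#7 (k=5, m=1) -> B1->F, B3->T, B5->E, B6->E, B4->T, B7->T; covered: B1=F, B3=T, B4=T, B5=E, B6=E, B7=T
#8 (k=7, m=5) -> B1->T, B2->F, B5->E, B6->S, B4->T, B7->T; covered: B1=T, B2=F, B4=T, B5=E, B6=S, B7=T
#9 (k=12, m=1) -> B1->T, B2->F, B5->E, B6->S, B4->T, B7->T; covered: B1=T, B2=F, B4=T, B5=E, B6=S, B7=T
pool-wide coverage (12 outcomes): B1=T, B1=F, B2=T, B2=F, B3=T, B3=F, B4=T, B5=E, B6=S, B6=E, B7=T, B7=F
no size-1 subset reaches all 12 outcomes (best union: 6/12)
no size-2 subset reaches all 12 outcomes (best union: 9/12)
no size-3 subset reaches all 12 outcomes (best union: 11/12)
at size 4, {2, 3, 4, 6} reaches all 12 outcomes; every lexicographically earlier size-4 subset fails

Answer: 2, 3, 4, 6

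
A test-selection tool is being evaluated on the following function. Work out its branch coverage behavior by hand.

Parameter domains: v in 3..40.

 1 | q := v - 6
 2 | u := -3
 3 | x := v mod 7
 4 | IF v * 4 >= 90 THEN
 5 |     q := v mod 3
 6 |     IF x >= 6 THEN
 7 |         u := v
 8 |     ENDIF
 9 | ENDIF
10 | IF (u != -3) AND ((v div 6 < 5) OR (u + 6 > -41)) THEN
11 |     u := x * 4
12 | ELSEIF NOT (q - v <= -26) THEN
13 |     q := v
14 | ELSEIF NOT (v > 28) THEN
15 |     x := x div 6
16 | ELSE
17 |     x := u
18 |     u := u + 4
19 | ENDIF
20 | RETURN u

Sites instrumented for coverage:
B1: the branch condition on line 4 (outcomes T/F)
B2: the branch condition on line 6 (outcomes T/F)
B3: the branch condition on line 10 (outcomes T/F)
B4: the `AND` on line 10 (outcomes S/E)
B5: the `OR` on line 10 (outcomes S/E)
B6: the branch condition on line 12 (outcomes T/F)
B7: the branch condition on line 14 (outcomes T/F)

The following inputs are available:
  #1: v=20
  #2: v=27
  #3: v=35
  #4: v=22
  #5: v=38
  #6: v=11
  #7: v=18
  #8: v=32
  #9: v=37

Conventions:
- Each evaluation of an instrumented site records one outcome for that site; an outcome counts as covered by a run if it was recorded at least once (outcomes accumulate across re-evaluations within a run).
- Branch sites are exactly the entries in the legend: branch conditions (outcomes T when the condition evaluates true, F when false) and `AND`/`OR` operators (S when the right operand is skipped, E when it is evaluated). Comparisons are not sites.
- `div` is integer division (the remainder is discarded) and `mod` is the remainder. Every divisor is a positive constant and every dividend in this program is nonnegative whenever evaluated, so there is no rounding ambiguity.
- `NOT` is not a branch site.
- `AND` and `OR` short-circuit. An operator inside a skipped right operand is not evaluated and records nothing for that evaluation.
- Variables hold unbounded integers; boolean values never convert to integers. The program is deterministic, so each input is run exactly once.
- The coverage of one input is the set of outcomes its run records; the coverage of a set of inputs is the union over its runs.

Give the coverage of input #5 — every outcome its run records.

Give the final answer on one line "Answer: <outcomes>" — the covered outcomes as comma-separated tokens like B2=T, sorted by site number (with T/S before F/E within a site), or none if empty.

Event log for input #5 (v=38):
  B1->T, B2->F, B4->S, B3->F, B6->F, B7->F
deduplicating events, the covered set is: B1=T, B2=F, B3=F, B4=S, B6=F, B7=F

Answer: B1=T, B2=F, B3=F, B4=S, B6=F, B7=F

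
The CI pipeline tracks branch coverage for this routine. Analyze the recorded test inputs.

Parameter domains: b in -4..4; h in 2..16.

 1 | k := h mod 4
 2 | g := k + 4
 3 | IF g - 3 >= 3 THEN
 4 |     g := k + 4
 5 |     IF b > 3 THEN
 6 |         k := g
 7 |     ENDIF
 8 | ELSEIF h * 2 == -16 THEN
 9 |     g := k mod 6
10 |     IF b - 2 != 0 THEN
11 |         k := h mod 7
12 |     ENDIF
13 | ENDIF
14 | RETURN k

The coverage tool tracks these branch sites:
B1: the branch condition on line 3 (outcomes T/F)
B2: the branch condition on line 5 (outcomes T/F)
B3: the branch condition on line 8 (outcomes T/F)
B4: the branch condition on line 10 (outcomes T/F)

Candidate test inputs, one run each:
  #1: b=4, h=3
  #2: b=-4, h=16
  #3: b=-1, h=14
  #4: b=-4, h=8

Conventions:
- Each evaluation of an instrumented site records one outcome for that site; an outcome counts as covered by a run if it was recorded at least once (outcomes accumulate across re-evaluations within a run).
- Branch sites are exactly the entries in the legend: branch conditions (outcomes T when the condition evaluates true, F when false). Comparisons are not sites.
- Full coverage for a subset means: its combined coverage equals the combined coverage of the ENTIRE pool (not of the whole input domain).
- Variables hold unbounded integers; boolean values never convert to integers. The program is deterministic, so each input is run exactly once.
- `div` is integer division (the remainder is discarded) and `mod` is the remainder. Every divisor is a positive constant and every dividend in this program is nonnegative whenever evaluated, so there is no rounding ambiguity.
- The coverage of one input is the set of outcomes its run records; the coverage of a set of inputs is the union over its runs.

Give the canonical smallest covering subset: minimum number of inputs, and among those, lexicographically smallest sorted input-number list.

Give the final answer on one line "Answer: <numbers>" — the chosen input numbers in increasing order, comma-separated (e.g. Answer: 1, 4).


run #1 (b=4, h=3) runs B1->T, B2->T; records B1=T, B2=T
run #2 (b=-4, h=16) runs B1->F, B3->F; records B1=F, B3=F
run #3 (b=-1, h=14) runs B1->T, B2->F; records B1=T, B2=F
run #4 (b=-4, h=8) runs B1->F, B3->F; records B1=F, B3=F
union over all inputs: B1=T, B1=F, B2=T, B2=F, B3=F (5 outcomes)
no size-1 subset reaches all 5 outcomes (best union: 2/5)
no size-2 subset reaches all 5 outcomes (best union: 4/5)
at size 3, {1, 2, 3} reaches all 5 outcomes; every lexicographically earlier size-3 subset fails
Answer: 1, 2, 3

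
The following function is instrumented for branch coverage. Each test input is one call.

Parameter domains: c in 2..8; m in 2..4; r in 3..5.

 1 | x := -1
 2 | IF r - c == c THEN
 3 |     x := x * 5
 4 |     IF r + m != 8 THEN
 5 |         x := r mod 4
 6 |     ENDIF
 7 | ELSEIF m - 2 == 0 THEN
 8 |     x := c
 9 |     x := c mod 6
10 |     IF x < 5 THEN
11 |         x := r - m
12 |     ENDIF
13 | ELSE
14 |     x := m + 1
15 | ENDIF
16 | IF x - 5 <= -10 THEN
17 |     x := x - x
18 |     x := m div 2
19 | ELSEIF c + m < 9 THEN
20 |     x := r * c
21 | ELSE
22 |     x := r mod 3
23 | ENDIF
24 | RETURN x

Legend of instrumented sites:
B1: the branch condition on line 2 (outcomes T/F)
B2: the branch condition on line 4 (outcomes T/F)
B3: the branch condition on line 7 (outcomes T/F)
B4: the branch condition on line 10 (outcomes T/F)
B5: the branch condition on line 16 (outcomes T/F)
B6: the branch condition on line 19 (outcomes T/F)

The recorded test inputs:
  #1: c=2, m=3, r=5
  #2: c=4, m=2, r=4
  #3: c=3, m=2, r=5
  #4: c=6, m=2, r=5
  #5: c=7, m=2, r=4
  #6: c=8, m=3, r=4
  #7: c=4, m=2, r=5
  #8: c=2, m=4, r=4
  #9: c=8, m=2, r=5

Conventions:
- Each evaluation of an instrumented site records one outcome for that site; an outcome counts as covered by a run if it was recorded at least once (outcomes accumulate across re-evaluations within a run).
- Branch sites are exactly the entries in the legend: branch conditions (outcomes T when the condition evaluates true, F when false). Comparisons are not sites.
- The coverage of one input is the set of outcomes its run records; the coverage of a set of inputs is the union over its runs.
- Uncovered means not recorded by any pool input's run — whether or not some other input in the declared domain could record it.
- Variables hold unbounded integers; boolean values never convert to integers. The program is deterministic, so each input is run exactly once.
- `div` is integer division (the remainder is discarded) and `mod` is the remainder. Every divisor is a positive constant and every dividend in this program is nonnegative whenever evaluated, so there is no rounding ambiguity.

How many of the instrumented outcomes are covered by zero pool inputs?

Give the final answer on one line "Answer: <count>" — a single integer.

input #1 (c=2, m=3, r=5): events B1->F, B3->F, B5->F, B6->T; covers B1=F, B3=F, B5=F, B6=T
input #2 (c=4, m=2, r=4): events B1->F, B3->T, B4->T, B5->F, B6->T; covers B1=F, B3=T, B4=T, B5=F, B6=T
input #3 (c=3, m=2, r=5): events B1->F, B3->T, B4->T, B5->F, B6->T; covers B1=F, B3=T, B4=T, B5=F, B6=T
input #4 (c=6, m=2, r=5): events B1->F, B3->T, B4->T, B5->F, B6->T; covers B1=F, B3=T, B4=T, B5=F, B6=T
input #5 (c=7, m=2, r=4): events B1->F, B3->T, B4->T, B5->F, B6->F; covers B1=F, B3=T, B4=T, B5=F, B6=F
input #6 (c=8, m=3, r=4): events B1->F, B3->F, B5->F, B6->F; covers B1=F, B3=F, B5=F, B6=F
input #7 (c=4, m=2, r=5): events B1->F, B3->T, B4->T, B5->F, B6->T; covers B1=F, B3=T, B4=T, B5=F, B6=T
input #8 (c=2, m=4, r=4): events B1->T, B2->F, B5->T; covers B1=T, B2=F, B5=T
input #9 (c=8, m=2, r=5): events B1->F, B3->T, B4->T, B5->F, B6->F; covers B1=F, B3=T, B4=T, B5=F, B6=F
union over the pool: B1=T, B1=F, B2=F, B3=T, B3=F, B4=T, B5=T, B5=F, B6=T, B6=F
uncovered (2 of 12): B2=T, B4=F

Answer: 2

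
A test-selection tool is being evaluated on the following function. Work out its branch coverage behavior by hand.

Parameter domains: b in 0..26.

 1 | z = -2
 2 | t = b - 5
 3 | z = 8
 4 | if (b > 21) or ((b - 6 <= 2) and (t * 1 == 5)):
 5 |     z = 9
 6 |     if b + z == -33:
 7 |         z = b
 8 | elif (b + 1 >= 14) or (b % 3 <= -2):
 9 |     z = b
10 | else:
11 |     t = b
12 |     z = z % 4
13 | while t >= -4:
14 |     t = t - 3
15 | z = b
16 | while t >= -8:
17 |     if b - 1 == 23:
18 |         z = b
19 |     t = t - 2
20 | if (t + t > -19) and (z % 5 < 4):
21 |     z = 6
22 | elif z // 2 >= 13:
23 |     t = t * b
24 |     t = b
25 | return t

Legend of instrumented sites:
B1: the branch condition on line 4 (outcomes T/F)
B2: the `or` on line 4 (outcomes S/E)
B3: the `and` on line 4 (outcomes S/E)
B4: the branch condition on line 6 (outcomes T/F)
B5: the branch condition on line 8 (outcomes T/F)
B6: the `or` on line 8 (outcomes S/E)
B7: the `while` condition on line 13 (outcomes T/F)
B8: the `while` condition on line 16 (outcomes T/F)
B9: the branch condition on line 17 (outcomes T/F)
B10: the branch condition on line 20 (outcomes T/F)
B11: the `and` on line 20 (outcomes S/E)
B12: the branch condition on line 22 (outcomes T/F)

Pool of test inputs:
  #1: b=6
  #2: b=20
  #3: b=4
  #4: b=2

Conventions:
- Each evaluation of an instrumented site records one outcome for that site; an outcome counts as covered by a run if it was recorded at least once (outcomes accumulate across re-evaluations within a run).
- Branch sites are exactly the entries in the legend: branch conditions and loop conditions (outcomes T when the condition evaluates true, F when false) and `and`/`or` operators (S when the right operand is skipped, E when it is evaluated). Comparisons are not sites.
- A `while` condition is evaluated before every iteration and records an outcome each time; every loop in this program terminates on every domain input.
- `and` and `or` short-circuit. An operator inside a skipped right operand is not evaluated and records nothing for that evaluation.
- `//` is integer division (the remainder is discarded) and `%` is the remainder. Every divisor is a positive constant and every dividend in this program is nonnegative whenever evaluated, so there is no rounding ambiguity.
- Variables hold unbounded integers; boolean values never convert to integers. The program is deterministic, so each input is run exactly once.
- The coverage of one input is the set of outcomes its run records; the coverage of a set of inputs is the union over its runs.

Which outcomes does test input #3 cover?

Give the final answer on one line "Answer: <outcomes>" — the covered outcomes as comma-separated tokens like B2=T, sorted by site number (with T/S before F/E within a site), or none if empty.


Simulating input #3 (b=4) step by step:
  B2->E, B3->E, B1->F, B6->E, B5->F, B7->T, B7->T, B7->T, B7->F, B8->T
  B9->F, B8->T, B9->F, B8->F, B11->E, B10->F, B12->F
distinct outcomes covered: B1=F, B2=E, B3=E, B5=F, B6=E, B7=T, B7=F, B8=T, B8=F, B9=F, B10=F, B11=E, B12=F
Answer: B1=F, B2=E, B3=E, B5=F, B6=E, B7=T, B7=F, B8=T, B8=F, B9=F, B10=F, B11=E, B12=F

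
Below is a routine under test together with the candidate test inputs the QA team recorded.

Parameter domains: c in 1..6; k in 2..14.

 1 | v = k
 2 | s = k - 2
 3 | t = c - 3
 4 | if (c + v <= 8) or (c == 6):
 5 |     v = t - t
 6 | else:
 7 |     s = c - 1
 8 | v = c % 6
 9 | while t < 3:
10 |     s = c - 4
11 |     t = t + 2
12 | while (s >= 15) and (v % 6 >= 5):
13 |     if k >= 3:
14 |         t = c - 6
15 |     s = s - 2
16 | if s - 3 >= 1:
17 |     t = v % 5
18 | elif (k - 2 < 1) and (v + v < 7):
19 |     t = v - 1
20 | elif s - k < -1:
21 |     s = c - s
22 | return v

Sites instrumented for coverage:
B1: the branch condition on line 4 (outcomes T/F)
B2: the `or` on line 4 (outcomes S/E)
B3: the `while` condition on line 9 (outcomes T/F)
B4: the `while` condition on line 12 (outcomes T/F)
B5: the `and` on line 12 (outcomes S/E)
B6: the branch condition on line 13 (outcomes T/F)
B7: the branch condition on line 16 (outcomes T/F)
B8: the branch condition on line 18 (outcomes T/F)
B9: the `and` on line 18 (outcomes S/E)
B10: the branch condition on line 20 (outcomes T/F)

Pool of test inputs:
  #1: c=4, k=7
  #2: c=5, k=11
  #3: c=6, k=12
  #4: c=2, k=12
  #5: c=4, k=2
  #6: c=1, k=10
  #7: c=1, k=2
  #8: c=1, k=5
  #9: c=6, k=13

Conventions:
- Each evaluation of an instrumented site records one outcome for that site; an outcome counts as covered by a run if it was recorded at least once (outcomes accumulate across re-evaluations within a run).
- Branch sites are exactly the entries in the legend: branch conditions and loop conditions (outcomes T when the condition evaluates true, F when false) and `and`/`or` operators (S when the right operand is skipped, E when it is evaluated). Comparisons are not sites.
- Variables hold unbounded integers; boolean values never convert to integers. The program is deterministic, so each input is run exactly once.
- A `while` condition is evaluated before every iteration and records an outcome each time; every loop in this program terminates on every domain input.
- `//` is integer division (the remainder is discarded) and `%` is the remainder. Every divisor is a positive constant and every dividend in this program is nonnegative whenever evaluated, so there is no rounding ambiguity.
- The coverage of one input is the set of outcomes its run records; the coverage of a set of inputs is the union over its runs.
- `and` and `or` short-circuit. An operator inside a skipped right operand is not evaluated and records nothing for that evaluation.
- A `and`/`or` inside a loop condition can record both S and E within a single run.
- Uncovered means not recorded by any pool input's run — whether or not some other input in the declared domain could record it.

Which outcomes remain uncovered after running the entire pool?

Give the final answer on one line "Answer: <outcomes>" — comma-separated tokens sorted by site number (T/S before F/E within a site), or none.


input #1, c=4, k=7: outcomes B1=F, B2=E, B3=T, B3=F, B4=F, B5=S, B7=F, B8=F, B9=S, B10=T
input #2, c=5, k=11: outcomes B1=F, B2=E, B3=T, B3=F, B4=F, B5=S, B7=F, B8=F, B9=S, B10=T
input #3, c=6, k=12: outcomes B1=T, B2=E, B3=F, B4=F, B5=S, B7=T
input #4, c=2, k=12: outcomes B1=F, B2=E, B3=T, B3=F, B4=F, B5=S, B7=F, B8=F, B9=S, B10=T
input #5, c=4, k=2: outcomes B1=T, B2=S, B3=T, B3=F, B4=F, B5=S, B7=F, B8=F, B9=E, B10=T
input #6, c=1, k=10: outcomes B1=F, B2=E, B3=T, B3=F, B4=F, B5=S, B7=F, B8=F, B9=S, B10=T
input #7, c=1, k=2: outcomes B1=T, B2=S, B3=T, B3=F, B4=F, B5=S, B7=F, B8=T, B9=E
input #8, c=1, k=5: outcomes B1=T, B2=S, B3=T, B3=F, B4=F, B5=S, B7=F, B8=F, B9=S, B10=T
input #9, c=6, k=13: outcomes B1=T, B2=E, B3=F, B4=F, B5=S, B7=T
union over the pool: B1=T, B1=F, B2=S, B2=E, B3=T, B3=F, B4=F, B5=S, B7=T, B7=F, B8=T, B8=F, B9=S, B9=E, B10=T
uncovered (5 of 20): B4=T, B5=E, B6=T, B6=F, B10=F
Answer: B4=T, B5=E, B6=T, B6=F, B10=F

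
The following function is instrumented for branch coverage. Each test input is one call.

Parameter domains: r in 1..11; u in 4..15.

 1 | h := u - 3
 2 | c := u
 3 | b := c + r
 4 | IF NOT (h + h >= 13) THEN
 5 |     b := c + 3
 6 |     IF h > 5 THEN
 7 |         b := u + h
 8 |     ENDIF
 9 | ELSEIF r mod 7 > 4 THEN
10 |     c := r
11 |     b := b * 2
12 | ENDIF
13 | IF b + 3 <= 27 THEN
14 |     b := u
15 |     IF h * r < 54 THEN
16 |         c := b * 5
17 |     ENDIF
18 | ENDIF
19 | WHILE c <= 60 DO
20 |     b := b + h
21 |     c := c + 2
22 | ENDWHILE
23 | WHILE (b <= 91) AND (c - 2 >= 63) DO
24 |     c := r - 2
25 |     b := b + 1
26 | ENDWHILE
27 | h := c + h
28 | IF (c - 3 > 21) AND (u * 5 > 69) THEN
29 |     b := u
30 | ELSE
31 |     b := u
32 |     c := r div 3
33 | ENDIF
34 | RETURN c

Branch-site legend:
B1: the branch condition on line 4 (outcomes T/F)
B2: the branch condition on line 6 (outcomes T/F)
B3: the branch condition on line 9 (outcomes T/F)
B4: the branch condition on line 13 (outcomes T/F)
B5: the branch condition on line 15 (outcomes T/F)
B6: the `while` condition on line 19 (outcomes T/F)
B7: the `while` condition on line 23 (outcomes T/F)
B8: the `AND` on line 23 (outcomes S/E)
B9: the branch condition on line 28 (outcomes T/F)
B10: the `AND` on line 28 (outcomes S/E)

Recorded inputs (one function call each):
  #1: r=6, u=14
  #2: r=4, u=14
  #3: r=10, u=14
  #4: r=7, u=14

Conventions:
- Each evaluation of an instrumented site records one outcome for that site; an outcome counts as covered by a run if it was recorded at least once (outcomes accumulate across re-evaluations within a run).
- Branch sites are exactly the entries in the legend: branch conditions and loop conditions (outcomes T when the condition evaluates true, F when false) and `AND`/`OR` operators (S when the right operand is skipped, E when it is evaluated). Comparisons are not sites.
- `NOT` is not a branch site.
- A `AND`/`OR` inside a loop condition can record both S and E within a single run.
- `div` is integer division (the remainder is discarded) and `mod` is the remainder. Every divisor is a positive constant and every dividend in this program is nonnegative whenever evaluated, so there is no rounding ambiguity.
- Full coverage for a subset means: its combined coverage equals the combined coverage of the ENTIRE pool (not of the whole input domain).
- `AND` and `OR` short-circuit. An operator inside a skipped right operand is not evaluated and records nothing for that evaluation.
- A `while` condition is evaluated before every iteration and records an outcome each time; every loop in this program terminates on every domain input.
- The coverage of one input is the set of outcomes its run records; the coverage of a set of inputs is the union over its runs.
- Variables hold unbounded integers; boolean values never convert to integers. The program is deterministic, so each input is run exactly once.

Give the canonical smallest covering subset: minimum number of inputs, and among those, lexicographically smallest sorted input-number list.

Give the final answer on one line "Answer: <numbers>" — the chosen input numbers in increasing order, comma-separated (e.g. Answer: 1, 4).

input #1, r=6, u=14: events B1->F, B3->T, B4->F, B6->T, B6->T, B6->T, B6->T, B6->T, B6->T, B6->T, B6->T, B6->T, B6->T, B6->T, ...; outcomes B1=F, B3=T, B4=F, B6=T, B6=F, B7=F, B8=S, B9=T, B10=E
input #2, r=4, u=14: events B1->F, B3->F, B4->T, B5->T, B6->F, B8->E, B7->T, B8->E, B7->F, B10->S, B9->F; outcomes B1=F, B3=F, B4=T, B5=T, B6=F, B7=T, B7=F, B8=E, B9=F, B10=S
input #3, r=10, u=14: events B1->F, B3->F, B4->T, B5->F, B6->T, B6->T, B6->T, B6->T, B6->T, B6->T, B6->T, B6->T, B6->T, B6->T, ...; outcomes B1=F, B3=F, B4=T, B5=F, B6=T, B6=F, B7=F, B8=S, B9=T, B10=E
input #4, r=7, u=14: events B1->F, B3->F, B4->T, B5->F, B6->T, B6->T, B6->T, B6->T, B6->T, B6->T, B6->T, B6->T, B6->T, B6->T, ...; outcomes B1=F, B3=F, B4=T, B5=F, B6=T, B6=F, B7=F, B8=S, B9=T, B10=E
the full pool covers 17 outcomes: B1=F, B3=T, B3=F, B4=T, B4=F, B5=T, B5=F, B6=T, B6=F, B7=T, B7=F, B8=S, B8=E, B9=T, B9=F, B10=S, B10=E
size 1 is not enough: best union over all size-1 subsets is 10/17
size 2 is not enough: best union over all size-2 subsets is 16/17
inputs {1, 2, 3} (size 3) cover everything; no size-3 subset with a lexicographically smaller index list covers all 17

Answer: 1, 2, 3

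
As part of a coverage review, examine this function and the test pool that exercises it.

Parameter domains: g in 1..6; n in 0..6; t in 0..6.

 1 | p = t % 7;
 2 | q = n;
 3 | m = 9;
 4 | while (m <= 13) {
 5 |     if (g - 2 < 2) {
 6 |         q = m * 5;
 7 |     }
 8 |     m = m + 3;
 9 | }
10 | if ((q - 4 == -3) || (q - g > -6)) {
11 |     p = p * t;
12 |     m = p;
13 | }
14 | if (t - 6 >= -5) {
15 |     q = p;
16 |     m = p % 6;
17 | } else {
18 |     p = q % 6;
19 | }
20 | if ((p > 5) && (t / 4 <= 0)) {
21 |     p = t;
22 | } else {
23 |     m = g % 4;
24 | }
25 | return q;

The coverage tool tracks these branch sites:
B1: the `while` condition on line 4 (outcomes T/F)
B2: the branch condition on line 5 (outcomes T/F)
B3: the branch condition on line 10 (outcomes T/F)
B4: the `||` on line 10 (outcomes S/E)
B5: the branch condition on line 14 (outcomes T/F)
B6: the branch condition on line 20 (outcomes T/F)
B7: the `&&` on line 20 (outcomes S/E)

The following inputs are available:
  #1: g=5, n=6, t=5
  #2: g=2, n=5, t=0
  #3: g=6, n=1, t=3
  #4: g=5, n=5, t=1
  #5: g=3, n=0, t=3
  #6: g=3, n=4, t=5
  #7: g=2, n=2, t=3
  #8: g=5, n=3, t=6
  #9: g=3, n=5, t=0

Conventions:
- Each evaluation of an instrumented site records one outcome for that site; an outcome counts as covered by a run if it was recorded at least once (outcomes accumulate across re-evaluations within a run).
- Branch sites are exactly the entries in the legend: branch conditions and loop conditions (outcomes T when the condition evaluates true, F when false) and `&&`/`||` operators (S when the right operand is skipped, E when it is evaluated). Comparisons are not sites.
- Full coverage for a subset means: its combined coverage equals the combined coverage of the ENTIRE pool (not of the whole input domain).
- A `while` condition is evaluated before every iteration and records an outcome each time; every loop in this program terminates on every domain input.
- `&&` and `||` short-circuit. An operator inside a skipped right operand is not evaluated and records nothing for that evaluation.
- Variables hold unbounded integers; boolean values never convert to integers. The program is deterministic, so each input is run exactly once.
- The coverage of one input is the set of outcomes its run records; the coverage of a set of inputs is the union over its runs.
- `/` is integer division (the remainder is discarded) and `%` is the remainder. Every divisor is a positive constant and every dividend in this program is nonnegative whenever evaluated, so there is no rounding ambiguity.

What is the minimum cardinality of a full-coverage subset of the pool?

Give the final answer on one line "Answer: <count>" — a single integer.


input #1, g=5, n=6, t=5: outcomes B1=T, B1=F, B2=F, B3=T, B4=E, B5=T, B6=F, B7=E
input #2, g=2, n=5, t=0: outcomes B1=T, B1=F, B2=T, B3=T, B4=E, B5=F, B6=F, B7=S
input #3, g=6, n=1, t=3: outcomes B1=T, B1=F, B2=F, B3=T, B4=S, B5=T, B6=T, B7=E
input #4, g=5, n=5, t=1: outcomes B1=T, B1=F, B2=F, B3=T, B4=E, B5=T, B6=F, B7=S
input #5, g=3, n=0, t=3: outcomes B1=T, B1=F, B2=T, B3=T, B4=E, B5=T, B6=T, B7=E
input #6, g=3, n=4, t=5: outcomes B1=T, B1=F, B2=T, B3=T, B4=E, B5=T, B6=F, B7=E
input #7, g=2, n=2, t=3: outcomes B1=T, B1=F, B2=T, B3=T, B4=E, B5=T, B6=T, B7=E
input #8, g=5, n=3, t=6: outcomes B1=T, B1=F, B2=F, B3=T, B4=E, B5=T, B6=F, B7=E
input #9, g=3, n=5, t=0: outcomes B1=T, B1=F, B2=T, B3=T, B4=E, B5=F, B6=F, B7=S
together the pool reaches 13 outcomes: B1=T, B1=F, B2=T, B2=F, B3=T, B4=S, B4=E, B5=T, B5=F, B6=T, B6=F, B7=S, B7=E
checked all size-1 subsets: none covers 13 outcomes (max 8/13)
size 2: inputs {2, 3} cover all 13 outcomes, and no lexicographically smaller subset of this size does
Answer: 2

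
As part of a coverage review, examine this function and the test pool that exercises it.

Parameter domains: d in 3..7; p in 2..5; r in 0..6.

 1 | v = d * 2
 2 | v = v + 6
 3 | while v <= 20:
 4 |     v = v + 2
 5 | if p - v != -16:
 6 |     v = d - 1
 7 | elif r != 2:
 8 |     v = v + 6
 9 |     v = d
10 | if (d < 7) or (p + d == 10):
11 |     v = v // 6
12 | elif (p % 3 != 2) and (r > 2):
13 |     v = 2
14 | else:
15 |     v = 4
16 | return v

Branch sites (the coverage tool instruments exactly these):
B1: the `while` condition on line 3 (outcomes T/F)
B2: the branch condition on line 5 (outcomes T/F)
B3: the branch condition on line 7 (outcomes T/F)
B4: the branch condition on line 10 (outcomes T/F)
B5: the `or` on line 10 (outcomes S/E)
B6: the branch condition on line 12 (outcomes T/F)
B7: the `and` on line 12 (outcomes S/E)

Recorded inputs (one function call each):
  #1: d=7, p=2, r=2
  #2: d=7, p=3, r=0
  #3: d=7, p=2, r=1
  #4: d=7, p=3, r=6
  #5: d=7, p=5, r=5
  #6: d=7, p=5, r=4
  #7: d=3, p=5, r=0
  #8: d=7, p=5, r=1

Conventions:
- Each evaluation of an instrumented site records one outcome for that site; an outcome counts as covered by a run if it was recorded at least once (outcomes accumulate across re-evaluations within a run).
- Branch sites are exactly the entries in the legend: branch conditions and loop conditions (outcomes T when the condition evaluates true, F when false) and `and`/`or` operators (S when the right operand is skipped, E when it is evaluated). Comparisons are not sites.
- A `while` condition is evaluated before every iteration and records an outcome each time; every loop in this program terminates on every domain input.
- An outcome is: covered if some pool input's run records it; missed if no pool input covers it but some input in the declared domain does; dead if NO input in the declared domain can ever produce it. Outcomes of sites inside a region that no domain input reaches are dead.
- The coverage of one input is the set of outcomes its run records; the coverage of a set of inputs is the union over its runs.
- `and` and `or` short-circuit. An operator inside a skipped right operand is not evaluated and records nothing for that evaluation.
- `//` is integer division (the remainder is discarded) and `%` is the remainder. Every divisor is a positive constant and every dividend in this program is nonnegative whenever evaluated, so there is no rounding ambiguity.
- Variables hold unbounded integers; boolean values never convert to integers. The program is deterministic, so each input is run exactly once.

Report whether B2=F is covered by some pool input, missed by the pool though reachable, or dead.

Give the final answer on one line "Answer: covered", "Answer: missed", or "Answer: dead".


no pool input records B2=F
checking all 140 inputs in the declared domain: B2=F is never recorded -> dead
Answer: dead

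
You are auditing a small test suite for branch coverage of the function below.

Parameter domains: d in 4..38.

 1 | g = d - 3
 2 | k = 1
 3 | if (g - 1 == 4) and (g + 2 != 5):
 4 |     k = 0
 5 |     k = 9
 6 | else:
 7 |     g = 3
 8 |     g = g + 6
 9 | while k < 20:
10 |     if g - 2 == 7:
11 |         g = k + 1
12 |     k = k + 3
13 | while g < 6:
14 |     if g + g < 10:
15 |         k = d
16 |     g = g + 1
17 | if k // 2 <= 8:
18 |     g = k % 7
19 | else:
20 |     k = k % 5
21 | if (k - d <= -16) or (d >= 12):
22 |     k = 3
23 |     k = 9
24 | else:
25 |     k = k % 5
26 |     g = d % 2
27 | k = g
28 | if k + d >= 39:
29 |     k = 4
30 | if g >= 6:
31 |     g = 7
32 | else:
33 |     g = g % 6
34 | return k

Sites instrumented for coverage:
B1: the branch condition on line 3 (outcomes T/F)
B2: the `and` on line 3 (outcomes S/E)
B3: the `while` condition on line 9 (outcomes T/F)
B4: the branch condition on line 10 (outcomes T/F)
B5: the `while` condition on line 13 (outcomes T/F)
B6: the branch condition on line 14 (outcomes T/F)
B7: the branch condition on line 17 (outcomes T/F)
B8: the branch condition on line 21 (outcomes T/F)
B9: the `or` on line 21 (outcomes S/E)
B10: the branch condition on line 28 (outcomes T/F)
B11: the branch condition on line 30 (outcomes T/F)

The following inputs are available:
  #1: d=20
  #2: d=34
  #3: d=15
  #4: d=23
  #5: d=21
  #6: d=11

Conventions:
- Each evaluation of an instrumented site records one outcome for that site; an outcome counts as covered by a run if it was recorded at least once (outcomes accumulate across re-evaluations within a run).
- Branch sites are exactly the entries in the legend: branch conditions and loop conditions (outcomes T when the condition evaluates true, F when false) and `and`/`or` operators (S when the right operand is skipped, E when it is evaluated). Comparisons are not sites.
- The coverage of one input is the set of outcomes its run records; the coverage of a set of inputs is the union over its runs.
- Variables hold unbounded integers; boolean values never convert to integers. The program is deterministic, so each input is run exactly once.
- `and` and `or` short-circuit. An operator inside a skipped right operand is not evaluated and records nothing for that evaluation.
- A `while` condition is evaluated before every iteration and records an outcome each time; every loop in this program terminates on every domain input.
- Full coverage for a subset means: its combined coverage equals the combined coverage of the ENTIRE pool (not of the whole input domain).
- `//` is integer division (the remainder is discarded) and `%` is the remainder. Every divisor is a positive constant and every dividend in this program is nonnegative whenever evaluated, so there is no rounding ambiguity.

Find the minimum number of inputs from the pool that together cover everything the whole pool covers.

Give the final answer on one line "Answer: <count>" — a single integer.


input #1, d=20: events B2->S, B1->F, B3->T, B4->T, B3->T, B4->F, B3->T, B4->F, B3->T, B4->F, B3->T, B4->F, B3->T, B4->F, ...; outcomes B1=F, B2=S, B3=T, B3=F, B4=T, B4=F, B5=T, B5=F, B6=T, B6=F, B7=F, B8=T, B9=S, B10=F, B11=T
input #2, d=34: events B2->S, B1->F, B3->T, B4->T, B3->T, B4->F, B3->T, B4->F, B3->T, B4->F, B3->T, B4->F, B3->T, B4->F, ...; outcomes B1=F, B2=S, B3=T, B3=F, B4=T, B4=F, B5=T, B5=F, B6=T, B6=F, B7=F, B8=T, B9=S, B10=T, B11=T
input #3, d=15: events B2->S, B1->F, B3->T, B4->T, B3->T, B4->F, B3->T, B4->F, B3->T, B4->F, B3->T, B4->F, B3->T, B4->F, ...; outcomes B1=F, B2=S, B3=T, B3=F, B4=T, B4=F, B5=T, B5=F, B6=T, B6=F, B7=T, B8=T, B9=E, B10=F, B11=F
input #4, d=23: events B2->S, B1->F, B3->T, B4->T, B3->T, B4->F, B3->T, B4->F, B3->T, B4->F, B3->T, B4->F, B3->T, B4->F, ...; outcomes B1=F, B2=S, B3=T, B3=F, B4=T, B4=F, B5=T, B5=F, B6=T, B6=F, B7=F, B8=T, B9=S, B10=F, B11=T
input #5, d=21: events B2->S, B1->F, B3->T, B4->T, B3->T, B4->F, B3->T, B4->F, B3->T, B4->F, B3->T, B4->F, B3->T, B4->F, ...; outcomes B1=F, B2=S, B3=T, B3=F, B4=T, B4=F, B5=T, B5=F, B6=T, B6=F, B7=F, B8=T, B9=S, B10=F, B11=T
input #6, d=11: events B2->S, B1->F, B3->T, B4->T, B3->T, B4->F, B3->T, B4->F, B3->T, B4->F, B3->T, B4->F, B3->T, B4->F, ...; outcomes B1=F, B2=S, B3=T, B3=F, B4=T, B4=F, B5=T, B5=F, B6=T, B6=F, B7=T, B8=F, B9=E, B10=F, B11=F
the full pool covers 20 outcomes: B1=F, B2=S, B3=T, B3=F, B4=T, B4=F, B5=T, B5=F, B6=T, B6=F, B7=T, B7=F, B8=T, B8=F, B9=S, B9=E, B10=T, B10=F, B11=T, B11=F
no size-1 subset reaches all 20 outcomes (best union: 15/20)
the canonical winner is {2, 6}: size 2, full 20-outcome coverage, earliest index list among size-2 covers
Answer: 2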